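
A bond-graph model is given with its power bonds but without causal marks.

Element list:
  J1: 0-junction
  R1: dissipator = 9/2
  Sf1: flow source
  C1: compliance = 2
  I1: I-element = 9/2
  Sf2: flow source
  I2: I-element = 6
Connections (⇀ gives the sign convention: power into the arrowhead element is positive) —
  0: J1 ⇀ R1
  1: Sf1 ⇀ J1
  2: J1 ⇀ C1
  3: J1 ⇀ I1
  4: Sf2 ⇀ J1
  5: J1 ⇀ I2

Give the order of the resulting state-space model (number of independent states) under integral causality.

β1 |Sf1  (Sf1 (Sf) sets flow on bond)
β4 |Sf2  (Sf2: flow source, stroke at near end)
β2 |J1  (C1 outputs effort q/C1)
β0 |R1  (0-jn J1 has e-setter on 2)
β3 |I1  (J1: bond 2 brought effort, rest push out)
β5 |I2  (common-e at J1 fixed by 2)

3  (C1, I1, I2 all integral)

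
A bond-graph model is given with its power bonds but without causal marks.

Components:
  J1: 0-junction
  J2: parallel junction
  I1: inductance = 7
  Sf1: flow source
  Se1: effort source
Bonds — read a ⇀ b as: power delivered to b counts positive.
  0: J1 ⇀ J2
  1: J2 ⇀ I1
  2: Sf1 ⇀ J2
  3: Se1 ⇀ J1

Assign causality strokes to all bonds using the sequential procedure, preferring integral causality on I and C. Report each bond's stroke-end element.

b0 stroke→J2
b1 stroke→I1
b2 stroke→Sf1
b3 stroke→J1

bond 2 stroke→Sf1  (Sf1 fixes flow; stroke at Sf1)
bond 3 stroke→J1  (Se1 fixes effort; stroke away)
bond 0 stroke→J2  (0-jn J1 has e-setter on 3)
bond 1 stroke→I1  (0-jn J2 has e-setter on 0)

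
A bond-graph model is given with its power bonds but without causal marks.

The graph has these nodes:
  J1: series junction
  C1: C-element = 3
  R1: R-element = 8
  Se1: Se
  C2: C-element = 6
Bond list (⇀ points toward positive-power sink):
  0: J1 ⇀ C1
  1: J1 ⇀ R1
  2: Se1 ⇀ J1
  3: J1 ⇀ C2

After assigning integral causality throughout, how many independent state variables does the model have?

2  (C1, C2 all integral)

#2 |J1  (source Se1 imposes e)
#0 |J1  (prefer integral on C1)
#3 |J1  (C2: C, integral causality)
#1 |R1  (J1 needs exactly one f-in)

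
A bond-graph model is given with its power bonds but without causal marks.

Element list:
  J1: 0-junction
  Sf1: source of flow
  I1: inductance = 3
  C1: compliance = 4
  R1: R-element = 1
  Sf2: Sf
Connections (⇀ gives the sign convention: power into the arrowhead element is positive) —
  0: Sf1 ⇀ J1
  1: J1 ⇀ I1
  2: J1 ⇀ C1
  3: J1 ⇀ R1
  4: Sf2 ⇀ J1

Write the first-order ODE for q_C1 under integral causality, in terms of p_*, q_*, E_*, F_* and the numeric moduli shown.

dq_C1/dt = F_Sf1 + F_Sf2 - p_I1/3 - q_C1/4

bond 0 stroke→Sf1  (source Sf1 imposes f)
bond 4 stroke→Sf2  (source Sf2 imposes f)
bond 1 stroke→I1  (I1 integral (f out))
bond 2 stroke→J1  (C1 outputs effort q/C1)
bond 3 stroke→R1  (common-e at J1 fixed by 2)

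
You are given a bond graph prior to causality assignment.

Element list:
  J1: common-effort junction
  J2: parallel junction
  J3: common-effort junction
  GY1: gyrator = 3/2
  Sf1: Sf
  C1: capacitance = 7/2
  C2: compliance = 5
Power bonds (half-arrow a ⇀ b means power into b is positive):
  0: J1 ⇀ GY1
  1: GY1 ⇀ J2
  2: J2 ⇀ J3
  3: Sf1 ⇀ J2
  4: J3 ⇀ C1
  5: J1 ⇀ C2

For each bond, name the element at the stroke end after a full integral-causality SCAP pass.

b0 stroke at GY1
b1 stroke at GY1
b2 stroke at J2
b3 stroke at Sf1
b4 stroke at J3
b5 stroke at J1

β3 →Sf1  (source Sf1 imposes f)
β4 →J3  (prefer integral on C1)
β2 →J2  (common-e at J3 fixed by 4)
β1 →GY1  (0-jn J2 has e-setter on 2)
β0 →GY1  (GY GY1: same side as bond 1)
β5 →J1  (closing 0-jn rule on J1)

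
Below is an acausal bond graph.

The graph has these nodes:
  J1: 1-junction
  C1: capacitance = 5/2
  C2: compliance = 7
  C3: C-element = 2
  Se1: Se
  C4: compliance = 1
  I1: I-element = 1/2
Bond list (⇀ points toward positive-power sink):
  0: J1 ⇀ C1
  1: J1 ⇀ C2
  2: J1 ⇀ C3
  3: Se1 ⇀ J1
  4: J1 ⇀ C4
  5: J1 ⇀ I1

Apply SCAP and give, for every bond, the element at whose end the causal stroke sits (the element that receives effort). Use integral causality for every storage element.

b3 stroke→J1  (source Se1 imposes e)
b0 stroke→J1  (prefer integral on C1)
b1 stroke→J1  (C2 integral (e out))
b2 stroke→J1  (C3 integral (e out))
b4 stroke→J1  (C4 integral (e out))
b5 stroke→I1  (closing 1-jn rule on J1)

β0 →J1
β1 →J1
β2 →J1
β3 →J1
β4 →J1
β5 →I1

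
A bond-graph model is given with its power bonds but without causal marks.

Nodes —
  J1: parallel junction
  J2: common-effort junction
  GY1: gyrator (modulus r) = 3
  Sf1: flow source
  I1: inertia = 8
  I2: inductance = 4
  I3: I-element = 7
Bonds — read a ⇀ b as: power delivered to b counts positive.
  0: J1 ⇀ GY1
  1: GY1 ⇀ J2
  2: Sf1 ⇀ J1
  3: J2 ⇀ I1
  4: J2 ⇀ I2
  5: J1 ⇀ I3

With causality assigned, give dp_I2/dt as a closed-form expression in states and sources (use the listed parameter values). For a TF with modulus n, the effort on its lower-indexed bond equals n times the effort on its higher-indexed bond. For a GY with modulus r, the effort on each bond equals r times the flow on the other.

dp_I2/dt = 3*F_Sf1 - 3*p_I3/7

bond 2 →Sf1  (Sf1 fixes flow; stroke at Sf1)
bond 3 →I1  (I1 integral (f out))
bond 4 →I2  (prefer integral on I2)
bond 1 →J2  (closing 0-jn rule on J2)
bond 0 →J1  (GY GY1: same side as bond 1)
bond 5 →I3  (0-jn J1 has e-setter on 0)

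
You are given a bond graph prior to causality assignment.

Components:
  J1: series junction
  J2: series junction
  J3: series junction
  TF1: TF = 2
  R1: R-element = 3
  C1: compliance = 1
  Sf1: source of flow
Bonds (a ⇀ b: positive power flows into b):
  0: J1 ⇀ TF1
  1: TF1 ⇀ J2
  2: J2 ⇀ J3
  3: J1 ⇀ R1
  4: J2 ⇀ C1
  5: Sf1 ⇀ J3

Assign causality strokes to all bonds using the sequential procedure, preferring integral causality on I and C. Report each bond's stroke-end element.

β0 stroke→TF1
β1 stroke→J2
β2 stroke→J3
β3 stroke→J1
β4 stroke→J2
β5 stroke→Sf1

β5 stroke at Sf1  (source Sf1 imposes f)
β2 stroke at J3  (J3 flow already set via bond 5)
β1 stroke at J2  (J2 flow already set via bond 2)
β4 stroke at J2  (J2 flow already set via bond 2)
β0 stroke at TF1  (TF1: transformer flips bond 1)
β3 stroke at J1  (1-jn J1 has f-setter on 0)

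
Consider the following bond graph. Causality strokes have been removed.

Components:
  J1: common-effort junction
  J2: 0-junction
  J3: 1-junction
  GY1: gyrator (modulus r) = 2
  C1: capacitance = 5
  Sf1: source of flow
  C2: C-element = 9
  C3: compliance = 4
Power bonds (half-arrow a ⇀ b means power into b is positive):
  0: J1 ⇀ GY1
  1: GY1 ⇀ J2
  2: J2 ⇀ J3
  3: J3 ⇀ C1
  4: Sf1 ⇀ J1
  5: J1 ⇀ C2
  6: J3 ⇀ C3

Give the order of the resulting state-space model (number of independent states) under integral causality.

3  (C1, C2, C3 all integral)

β4 →Sf1  (Sf1: flow source, stroke at near end)
β3 →J3  (C1 integral (e out))
β5 →J1  (prefer integral on C2)
β0 →GY1  (J1 effort already set via bond 5)
β1 →GY1  (GY1 both-in/both-out from 0)
β2 →J2  (J2: last free bond brings effort in)
β6 →J3  (J3: bond 2 brought flow, rest push out)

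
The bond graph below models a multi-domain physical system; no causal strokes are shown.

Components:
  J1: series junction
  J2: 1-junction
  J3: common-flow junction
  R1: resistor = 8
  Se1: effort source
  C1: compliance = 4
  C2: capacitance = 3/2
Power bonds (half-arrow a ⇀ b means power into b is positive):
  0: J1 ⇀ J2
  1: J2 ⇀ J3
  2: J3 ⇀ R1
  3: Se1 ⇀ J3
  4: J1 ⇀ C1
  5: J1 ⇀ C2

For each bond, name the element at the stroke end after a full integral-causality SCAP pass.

b3 |J3  (source Se1 imposes e)
b4 |J1  (C1 outputs effort q/C1)
b5 |J1  (C2 integral (e out))
b0 |J2  (J1: last free bond brings flow in)
b1 |J3  (only one flow-in slot at J2)
b2 |R1  (closing 1-jn rule on J3)

#0 stroke at J2
#1 stroke at J3
#2 stroke at R1
#3 stroke at J3
#4 stroke at J1
#5 stroke at J1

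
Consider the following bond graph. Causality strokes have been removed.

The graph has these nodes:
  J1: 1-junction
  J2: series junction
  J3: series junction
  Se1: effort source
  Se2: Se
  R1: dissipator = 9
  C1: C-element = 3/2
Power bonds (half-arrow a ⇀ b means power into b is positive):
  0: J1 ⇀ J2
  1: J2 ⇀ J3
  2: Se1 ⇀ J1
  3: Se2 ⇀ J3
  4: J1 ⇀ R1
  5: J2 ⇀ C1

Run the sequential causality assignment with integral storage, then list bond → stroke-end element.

b0 |J1
b1 |J2
b2 |J1
b3 |J3
b4 |R1
b5 |J2

#2 stroke at J1  (Se1: effort source, stroke at far end)
#3 stroke at J3  (Se2: effort source, stroke at far end)
#1 stroke at J2  (only one flow-in slot at J3)
#5 stroke at J2  (C1 integral (e out))
#0 stroke at J1  (only one flow-in slot at J2)
#4 stroke at R1  (J1 needs exactly one f-in)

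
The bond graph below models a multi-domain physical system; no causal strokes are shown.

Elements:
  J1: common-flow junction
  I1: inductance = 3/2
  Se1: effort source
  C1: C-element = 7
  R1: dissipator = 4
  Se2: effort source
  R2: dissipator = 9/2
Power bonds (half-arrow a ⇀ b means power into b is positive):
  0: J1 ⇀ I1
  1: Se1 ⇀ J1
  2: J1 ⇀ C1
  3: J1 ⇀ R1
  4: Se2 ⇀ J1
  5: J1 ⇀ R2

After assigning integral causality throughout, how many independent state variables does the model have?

2  (C1, I1 all integral)

#1 stroke→J1  (Se1 fixes effort; stroke away)
#4 stroke→J1  (source Se2 imposes e)
#0 stroke→I1  (prefer integral on I1)
#2 stroke→J1  (common-f at J1 fixed by 0)
#3 stroke→J1  (common-f at J1 fixed by 0)
#5 stroke→J1  (1-jn J1 has f-setter on 0)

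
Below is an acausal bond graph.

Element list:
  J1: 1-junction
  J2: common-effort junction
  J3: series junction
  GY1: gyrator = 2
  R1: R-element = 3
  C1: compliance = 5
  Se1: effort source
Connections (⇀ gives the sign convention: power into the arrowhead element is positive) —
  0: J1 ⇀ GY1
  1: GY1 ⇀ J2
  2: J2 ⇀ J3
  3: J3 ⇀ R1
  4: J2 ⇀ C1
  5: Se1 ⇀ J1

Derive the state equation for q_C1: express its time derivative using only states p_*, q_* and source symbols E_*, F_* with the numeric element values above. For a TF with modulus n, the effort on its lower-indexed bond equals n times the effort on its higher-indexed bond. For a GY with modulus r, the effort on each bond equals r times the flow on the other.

bond 5 |J1  (Se1 (Se) sets effort on bond)
bond 0 |GY1  (closing 1-jn rule on J1)
bond 1 |GY1  (GY GY1: same side as bond 0)
bond 4 |J2  (C1 outputs effort q/C1)
bond 2 |J3  (common-e at J2 fixed by 4)
bond 3 |R1  (J3 needs exactly one f-in)

dq_C1/dt = E_Se1/2 - q_C1/15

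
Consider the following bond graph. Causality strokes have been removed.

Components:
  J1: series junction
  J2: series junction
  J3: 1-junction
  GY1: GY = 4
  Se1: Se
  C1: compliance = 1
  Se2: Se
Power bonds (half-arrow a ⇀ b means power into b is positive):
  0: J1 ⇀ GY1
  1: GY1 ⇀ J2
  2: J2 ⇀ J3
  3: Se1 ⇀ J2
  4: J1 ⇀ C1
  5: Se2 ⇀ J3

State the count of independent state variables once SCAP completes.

β3 stroke at J2  (Se1 fixes effort; stroke away)
β5 stroke at J3  (Se2 fixes effort; stroke away)
β2 stroke at J2  (J3: last free bond brings flow in)
β1 stroke at GY1  (only one flow-in slot at J2)
β0 stroke at GY1  (GY1: gyrator matches bond 1)
β4 stroke at J1  (J1 flow already set via bond 0)

1  (C1 all integral)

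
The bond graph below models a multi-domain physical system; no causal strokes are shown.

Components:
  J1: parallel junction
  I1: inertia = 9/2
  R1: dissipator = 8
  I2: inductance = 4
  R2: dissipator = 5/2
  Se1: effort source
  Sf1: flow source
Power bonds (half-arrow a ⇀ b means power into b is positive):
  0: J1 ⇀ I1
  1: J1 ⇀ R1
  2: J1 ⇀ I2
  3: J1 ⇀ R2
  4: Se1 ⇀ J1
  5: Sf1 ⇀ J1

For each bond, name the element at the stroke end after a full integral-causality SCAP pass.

β4 →J1  (Se1 (Se) sets effort on bond)
β5 →Sf1  (Sf1 fixes flow; stroke at Sf1)
β0 →I1  (common-e at J1 fixed by 4)
β1 →R1  (common-e at J1 fixed by 4)
β2 →I2  (J1 effort already set via bond 4)
β3 →R2  (common-e at J1 fixed by 4)

β0 stroke→I1
β1 stroke→R1
β2 stroke→I2
β3 stroke→R2
β4 stroke→J1
β5 stroke→Sf1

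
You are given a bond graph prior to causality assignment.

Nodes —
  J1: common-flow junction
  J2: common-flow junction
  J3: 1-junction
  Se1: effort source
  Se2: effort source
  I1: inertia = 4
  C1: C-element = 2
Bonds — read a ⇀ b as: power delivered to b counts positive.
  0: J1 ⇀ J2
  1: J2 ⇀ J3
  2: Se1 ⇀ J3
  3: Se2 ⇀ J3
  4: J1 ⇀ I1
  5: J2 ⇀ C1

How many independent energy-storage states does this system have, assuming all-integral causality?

2  (C1, I1 all integral)

b2 →J3  (Se1 (Se) sets effort on bond)
b3 →J3  (Se2 (Se) sets effort on bond)
b1 →J2  (J3 needs exactly one f-in)
b4 →I1  (I1 outputs flow p/I1)
b0 →J1  (common-f at J1 fixed by 4)
b5 →J2  (J2 flow already set via bond 0)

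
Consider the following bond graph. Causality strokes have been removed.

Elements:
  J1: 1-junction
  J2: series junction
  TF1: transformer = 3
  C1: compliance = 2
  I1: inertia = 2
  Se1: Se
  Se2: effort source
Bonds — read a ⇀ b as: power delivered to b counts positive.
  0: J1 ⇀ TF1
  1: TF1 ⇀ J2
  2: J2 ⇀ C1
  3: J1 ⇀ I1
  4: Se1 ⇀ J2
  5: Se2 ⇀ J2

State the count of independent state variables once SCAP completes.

b4 →J2  (Se1 (Se) sets effort on bond)
b5 →J2  (Se2: effort source, stroke at far end)
b2 →J2  (prefer integral on C1)
b1 →TF1  (only one flow-in slot at J2)
b0 →J1  (TF1: transformer flips bond 1)
b3 →I1  (J1 needs exactly one f-in)

2  (C1, I1 all integral)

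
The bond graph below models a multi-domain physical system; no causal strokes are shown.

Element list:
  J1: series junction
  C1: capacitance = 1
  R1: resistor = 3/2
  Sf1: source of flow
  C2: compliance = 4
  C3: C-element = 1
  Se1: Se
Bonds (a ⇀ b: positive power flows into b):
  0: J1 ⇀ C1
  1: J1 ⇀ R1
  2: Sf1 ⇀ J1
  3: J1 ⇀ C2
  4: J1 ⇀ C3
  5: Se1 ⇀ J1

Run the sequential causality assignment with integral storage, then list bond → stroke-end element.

bond 2 stroke at Sf1  (Sf1 (Sf) sets flow on bond)
bond 5 stroke at J1  (Se1: effort source, stroke at far end)
bond 0 stroke at J1  (common-f at J1 fixed by 2)
bond 1 stroke at J1  (common-f at J1 fixed by 2)
bond 3 stroke at J1  (1-jn J1 has f-setter on 2)
bond 4 stroke at J1  (J1: bond 2 brought flow, rest push out)

b0 →J1
b1 →J1
b2 →Sf1
b3 →J1
b4 →J1
b5 →J1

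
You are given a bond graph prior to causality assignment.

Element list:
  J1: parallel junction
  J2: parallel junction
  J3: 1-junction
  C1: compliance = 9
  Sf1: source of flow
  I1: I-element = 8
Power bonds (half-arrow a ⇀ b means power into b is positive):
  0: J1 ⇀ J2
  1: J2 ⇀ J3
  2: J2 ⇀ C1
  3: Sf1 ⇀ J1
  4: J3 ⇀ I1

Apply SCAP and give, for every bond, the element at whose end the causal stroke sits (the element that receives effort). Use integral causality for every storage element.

b0 →J1
b1 →J3
b2 →J2
b3 →Sf1
b4 →I1

b3 →Sf1  (Sf1: flow source, stroke at near end)
b0 →J1  (only one effort-in slot at J1)
b2 →J2  (C1 outputs effort q/C1)
b1 →J3  (J2: bond 2 brought effort, rest push out)
b4 →I1  (J3 needs exactly one f-in)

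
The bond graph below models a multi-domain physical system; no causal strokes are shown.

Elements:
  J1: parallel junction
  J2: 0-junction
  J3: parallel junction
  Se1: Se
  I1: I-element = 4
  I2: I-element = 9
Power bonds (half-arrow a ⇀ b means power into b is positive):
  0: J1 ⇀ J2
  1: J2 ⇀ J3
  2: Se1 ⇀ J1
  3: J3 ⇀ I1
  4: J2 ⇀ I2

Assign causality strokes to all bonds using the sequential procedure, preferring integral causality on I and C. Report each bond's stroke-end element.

b0 |J2
b1 |J3
b2 |J1
b3 |I1
b4 |I2

bond 2 stroke at J1  (source Se1 imposes e)
bond 0 stroke at J2  (J1 effort already set via bond 2)
bond 1 stroke at J3  (common-e at J2 fixed by 0)
bond 4 stroke at I2  (0-jn J2 has e-setter on 0)
bond 3 stroke at I1  (0-jn J3 has e-setter on 1)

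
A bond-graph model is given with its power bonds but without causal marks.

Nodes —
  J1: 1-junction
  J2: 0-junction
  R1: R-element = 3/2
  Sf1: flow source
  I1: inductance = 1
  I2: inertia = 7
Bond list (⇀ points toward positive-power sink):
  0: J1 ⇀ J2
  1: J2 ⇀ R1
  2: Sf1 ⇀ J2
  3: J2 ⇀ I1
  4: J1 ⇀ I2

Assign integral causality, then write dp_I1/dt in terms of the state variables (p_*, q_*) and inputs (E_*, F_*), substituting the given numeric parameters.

bond 2 stroke at Sf1  (Sf1: flow source, stroke at near end)
bond 3 stroke at I1  (prefer integral on I1)
bond 4 stroke at I2  (prefer integral on I2)
bond 0 stroke at J1  (J1 flow already set via bond 4)
bond 1 stroke at J2  (only one effort-in slot at J2)

dp_I1/dt = 3*F_Sf1/2 - 3*p_I1/2 + 3*p_I2/14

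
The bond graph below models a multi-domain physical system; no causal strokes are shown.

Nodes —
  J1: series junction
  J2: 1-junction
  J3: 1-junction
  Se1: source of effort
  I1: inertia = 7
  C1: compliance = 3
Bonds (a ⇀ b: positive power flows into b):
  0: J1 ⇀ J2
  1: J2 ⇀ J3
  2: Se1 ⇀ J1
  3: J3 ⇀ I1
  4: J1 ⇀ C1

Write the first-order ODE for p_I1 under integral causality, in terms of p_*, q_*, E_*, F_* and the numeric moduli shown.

dp_I1/dt = E_Se1 - q_C1/3

bond 2 →J1  (Se1: effort source, stroke at far end)
bond 3 →I1  (I1: I, integral causality)
bond 1 →J3  (J3: bond 3 brought flow, rest push out)
bond 0 →J2  (J2 flow already set via bond 1)
bond 4 →J1  (common-f at J1 fixed by 0)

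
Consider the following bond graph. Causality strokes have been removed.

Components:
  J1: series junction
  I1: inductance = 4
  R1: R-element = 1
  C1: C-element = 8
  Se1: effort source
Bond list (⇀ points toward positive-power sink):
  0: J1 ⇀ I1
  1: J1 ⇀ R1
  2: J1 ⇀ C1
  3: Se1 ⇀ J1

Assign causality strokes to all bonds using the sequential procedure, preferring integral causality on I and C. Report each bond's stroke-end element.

bond 3 stroke at J1  (source Se1 imposes e)
bond 0 stroke at I1  (I1 outputs flow p/I1)
bond 1 stroke at J1  (1-jn J1 has f-setter on 0)
bond 2 stroke at J1  (common-f at J1 fixed by 0)

#0 stroke at I1
#1 stroke at J1
#2 stroke at J1
#3 stroke at J1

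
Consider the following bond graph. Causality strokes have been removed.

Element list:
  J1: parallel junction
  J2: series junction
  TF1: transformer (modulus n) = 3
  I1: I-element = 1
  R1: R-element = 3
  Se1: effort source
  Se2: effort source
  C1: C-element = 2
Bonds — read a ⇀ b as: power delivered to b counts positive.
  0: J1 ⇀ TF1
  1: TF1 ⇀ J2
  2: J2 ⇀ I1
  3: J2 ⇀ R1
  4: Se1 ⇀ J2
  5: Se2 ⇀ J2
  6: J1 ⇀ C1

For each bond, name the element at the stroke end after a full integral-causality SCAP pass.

#4 →J2  (Se1 fixes effort; stroke away)
#5 →J2  (source Se2 imposes e)
#2 →I1  (I1: I, integral causality)
#1 →J2  (1-jn J2 has f-setter on 2)
#3 →J2  (common-f at J2 fixed by 2)
#0 →TF1  (TF1 one-in-one-out from 1)
#6 →J1  (closing 0-jn rule on J1)

#0 stroke→TF1
#1 stroke→J2
#2 stroke→I1
#3 stroke→J2
#4 stroke→J2
#5 stroke→J2
#6 stroke→J1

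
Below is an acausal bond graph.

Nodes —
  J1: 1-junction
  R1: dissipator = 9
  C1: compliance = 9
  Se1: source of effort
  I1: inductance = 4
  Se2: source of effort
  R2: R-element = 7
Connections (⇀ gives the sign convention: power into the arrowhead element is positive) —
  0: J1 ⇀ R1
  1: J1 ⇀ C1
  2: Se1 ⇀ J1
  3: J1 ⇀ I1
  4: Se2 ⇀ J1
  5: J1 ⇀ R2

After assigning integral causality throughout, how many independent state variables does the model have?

#2 stroke→J1  (Se1: effort source, stroke at far end)
#4 stroke→J1  (Se2 fixes effort; stroke away)
#1 stroke→J1  (prefer integral on C1)
#3 stroke→I1  (I1 outputs flow p/I1)
#0 stroke→J1  (J1: bond 3 brought flow, rest push out)
#5 stroke→J1  (J1: bond 3 brought flow, rest push out)

2  (C1, I1 all integral)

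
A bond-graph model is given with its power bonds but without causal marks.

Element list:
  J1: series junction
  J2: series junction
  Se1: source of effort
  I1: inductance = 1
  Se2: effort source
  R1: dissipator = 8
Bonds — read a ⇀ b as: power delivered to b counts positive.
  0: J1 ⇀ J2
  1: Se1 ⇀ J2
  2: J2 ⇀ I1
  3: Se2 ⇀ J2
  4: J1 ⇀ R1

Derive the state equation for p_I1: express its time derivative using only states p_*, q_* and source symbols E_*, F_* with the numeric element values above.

dp_I1/dt = E_Se1 + E_Se2 - 8*p_I1

#1 stroke at J2  (Se1 (Se) sets effort on bond)
#3 stroke at J2  (source Se2 imposes e)
#2 stroke at I1  (prefer integral on I1)
#0 stroke at J2  (J2: bond 2 brought flow, rest push out)
#4 stroke at J1  (J1: bond 0 brought flow, rest push out)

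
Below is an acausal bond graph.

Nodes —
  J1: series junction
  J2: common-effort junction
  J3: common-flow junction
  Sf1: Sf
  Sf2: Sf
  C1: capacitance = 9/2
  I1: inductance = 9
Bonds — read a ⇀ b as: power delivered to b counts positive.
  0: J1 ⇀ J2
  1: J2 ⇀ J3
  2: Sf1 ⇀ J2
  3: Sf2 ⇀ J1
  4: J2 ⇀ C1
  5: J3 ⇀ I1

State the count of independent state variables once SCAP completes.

2  (C1, I1 all integral)

b2 stroke at Sf1  (Sf1: flow source, stroke at near end)
b3 stroke at Sf2  (Sf2: flow source, stroke at near end)
b0 stroke at J1  (common-f at J1 fixed by 3)
b4 stroke at J2  (C1: C, integral causality)
b1 stroke at J3  (common-e at J2 fixed by 4)
b5 stroke at I1  (J3 needs exactly one f-in)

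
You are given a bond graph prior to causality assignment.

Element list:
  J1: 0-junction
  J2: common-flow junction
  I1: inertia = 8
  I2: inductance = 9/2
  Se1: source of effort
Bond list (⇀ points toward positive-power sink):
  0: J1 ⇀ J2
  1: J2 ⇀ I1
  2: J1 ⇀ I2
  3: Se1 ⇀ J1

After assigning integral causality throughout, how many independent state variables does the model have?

2  (I1, I2 all integral)

#3 |J1  (Se1: effort source, stroke at far end)
#0 |J2  (0-jn J1 has e-setter on 3)
#2 |I2  (J1 effort already set via bond 3)
#1 |I1  (closing 1-jn rule on J2)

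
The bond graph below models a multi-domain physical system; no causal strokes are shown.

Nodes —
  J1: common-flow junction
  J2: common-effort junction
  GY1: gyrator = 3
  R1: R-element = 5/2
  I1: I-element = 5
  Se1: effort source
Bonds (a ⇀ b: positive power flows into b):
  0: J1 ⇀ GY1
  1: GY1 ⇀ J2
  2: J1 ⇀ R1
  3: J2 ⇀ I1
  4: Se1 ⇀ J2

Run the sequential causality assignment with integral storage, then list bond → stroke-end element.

#0 stroke at GY1
#1 stroke at GY1
#2 stroke at J1
#3 stroke at I1
#4 stroke at J2

β4 stroke→J2  (Se1 (Se) sets effort on bond)
β1 stroke→GY1  (J2 effort already set via bond 4)
β3 stroke→I1  (J2 effort already set via bond 4)
β0 stroke→GY1  (GY GY1: same side as bond 1)
β2 stroke→J1  (J1 flow already set via bond 0)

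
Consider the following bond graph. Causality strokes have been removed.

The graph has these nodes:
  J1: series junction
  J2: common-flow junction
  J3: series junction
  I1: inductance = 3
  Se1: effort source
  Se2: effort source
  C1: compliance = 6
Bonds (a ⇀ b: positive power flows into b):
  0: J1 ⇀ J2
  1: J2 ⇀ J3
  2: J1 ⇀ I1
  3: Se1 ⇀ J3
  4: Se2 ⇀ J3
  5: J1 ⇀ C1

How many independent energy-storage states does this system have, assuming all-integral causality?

bond 3 →J3  (source Se1 imposes e)
bond 4 →J3  (Se2 (Se) sets effort on bond)
bond 1 →J2  (J3: last free bond brings flow in)
bond 0 →J1  (J2: last free bond brings flow in)
bond 2 →I1  (prefer integral on I1)
bond 5 →J1  (common-f at J1 fixed by 2)

2  (C1, I1 all integral)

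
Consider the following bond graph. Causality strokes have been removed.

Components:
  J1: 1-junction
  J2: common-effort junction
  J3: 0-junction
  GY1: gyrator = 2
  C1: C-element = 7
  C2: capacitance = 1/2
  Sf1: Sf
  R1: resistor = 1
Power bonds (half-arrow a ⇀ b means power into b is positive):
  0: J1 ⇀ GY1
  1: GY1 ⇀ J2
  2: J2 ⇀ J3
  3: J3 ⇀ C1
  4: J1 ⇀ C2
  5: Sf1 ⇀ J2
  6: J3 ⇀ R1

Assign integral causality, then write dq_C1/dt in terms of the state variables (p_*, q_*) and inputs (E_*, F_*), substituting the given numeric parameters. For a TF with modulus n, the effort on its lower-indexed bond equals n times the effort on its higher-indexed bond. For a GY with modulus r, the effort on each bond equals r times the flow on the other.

dq_C1/dt = F_Sf1 - q_C1/7 - q_C2

#5 stroke→Sf1  (Sf1 fixes flow; stroke at Sf1)
#3 stroke→J3  (prefer integral on C1)
#2 stroke→J2  (common-e at J3 fixed by 3)
#6 stroke→R1  (common-e at J3 fixed by 3)
#1 stroke→GY1  (0-jn J2 has e-setter on 2)
#0 stroke→GY1  (through GY1, causality inverts; strokes same side of GY1)
#4 stroke→J1  (J1 flow already set via bond 0)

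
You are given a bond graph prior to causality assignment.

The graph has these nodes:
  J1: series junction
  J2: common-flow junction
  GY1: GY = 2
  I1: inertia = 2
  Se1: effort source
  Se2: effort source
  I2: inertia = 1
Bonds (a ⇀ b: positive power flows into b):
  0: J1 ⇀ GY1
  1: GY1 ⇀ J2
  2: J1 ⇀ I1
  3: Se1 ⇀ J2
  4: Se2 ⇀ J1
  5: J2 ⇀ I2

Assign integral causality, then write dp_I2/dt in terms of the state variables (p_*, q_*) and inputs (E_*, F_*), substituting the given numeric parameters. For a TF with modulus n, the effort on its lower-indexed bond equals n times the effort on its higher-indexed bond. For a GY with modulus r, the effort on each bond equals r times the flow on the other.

bond 3 stroke at J2  (Se1 (Se) sets effort on bond)
bond 4 stroke at J1  (Se2 fixes effort; stroke away)
bond 2 stroke at I1  (I1 integral (f out))
bond 0 stroke at J1  (J1: bond 2 brought flow, rest push out)
bond 1 stroke at J2  (GY GY1: same side as bond 0)
bond 5 stroke at I2  (J2: last free bond brings flow in)

dp_I2/dt = E_Se1 + p_I1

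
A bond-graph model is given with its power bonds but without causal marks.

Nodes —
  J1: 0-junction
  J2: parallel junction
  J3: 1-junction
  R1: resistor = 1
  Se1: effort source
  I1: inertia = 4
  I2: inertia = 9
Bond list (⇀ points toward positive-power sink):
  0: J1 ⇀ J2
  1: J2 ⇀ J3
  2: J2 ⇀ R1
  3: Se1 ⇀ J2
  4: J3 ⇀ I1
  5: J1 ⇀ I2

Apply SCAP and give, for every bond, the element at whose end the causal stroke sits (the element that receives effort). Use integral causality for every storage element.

#3 stroke→J2  (source Se1 imposes e)
#0 stroke→J1  (0-jn J2 has e-setter on 3)
#1 stroke→J3  (common-e at J2 fixed by 3)
#2 stroke→R1  (J2 effort already set via bond 3)
#4 stroke→I1  (J3: last free bond brings flow in)
#5 stroke→I2  (J1 effort already set via bond 0)

b0 →J1
b1 →J3
b2 →R1
b3 →J2
b4 →I1
b5 →I2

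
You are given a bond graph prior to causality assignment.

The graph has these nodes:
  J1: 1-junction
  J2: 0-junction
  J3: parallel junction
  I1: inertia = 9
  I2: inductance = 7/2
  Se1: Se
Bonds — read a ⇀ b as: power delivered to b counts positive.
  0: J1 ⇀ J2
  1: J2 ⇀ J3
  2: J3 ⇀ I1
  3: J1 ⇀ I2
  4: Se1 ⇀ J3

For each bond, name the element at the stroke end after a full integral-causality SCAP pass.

β0 →J1
β1 →J2
β2 →I1
β3 →I2
β4 →J3

bond 4 stroke→J3  (Se1: effort source, stroke at far end)
bond 1 stroke→J2  (J3 effort already set via bond 4)
bond 2 stroke→I1  (J3: bond 4 brought effort, rest push out)
bond 0 stroke→J1  (J2: bond 1 brought effort, rest push out)
bond 3 stroke→I2  (closing 1-jn rule on J1)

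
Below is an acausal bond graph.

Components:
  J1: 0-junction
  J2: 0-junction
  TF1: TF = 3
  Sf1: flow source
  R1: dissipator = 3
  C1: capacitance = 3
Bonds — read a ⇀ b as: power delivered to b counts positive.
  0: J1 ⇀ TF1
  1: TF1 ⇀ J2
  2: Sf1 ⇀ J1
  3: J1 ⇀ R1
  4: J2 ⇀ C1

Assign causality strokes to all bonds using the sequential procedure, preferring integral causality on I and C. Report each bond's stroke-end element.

b0 |J1
b1 |TF1
b2 |Sf1
b3 |R1
b4 |J2

bond 2 →Sf1  (Sf1: flow source, stroke at near end)
bond 4 →J2  (prefer integral on C1)
bond 1 →TF1  (0-jn J2 has e-setter on 4)
bond 0 →J1  (through TF1, causality passes straight; one stroke at TF1)
bond 3 →R1  (J1 effort already set via bond 0)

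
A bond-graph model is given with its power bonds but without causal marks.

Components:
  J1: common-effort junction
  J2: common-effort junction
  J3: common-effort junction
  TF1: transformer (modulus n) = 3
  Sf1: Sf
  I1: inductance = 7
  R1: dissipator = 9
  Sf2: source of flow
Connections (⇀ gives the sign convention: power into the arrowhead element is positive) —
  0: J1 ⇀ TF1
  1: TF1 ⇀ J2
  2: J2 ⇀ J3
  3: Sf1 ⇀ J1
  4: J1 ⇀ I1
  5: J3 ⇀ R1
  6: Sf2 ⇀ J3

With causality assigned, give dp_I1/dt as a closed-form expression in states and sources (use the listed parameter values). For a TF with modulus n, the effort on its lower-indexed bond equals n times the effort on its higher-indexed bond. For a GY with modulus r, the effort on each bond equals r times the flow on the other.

b3 |Sf1  (Sf1 fixes flow; stroke at Sf1)
b6 |Sf2  (Sf2 fixes flow; stroke at Sf2)
b4 |I1  (I1: I, integral causality)
b0 |J1  (only one effort-in slot at J1)
b1 |TF1  (through TF1, causality passes straight; one stroke at TF1)
b2 |J2  (only one effort-in slot at J2)
b5 |J3  (closing 0-jn rule on J3)

dp_I1/dt = 81*F_Sf1 + 27*F_Sf2 - 81*p_I1/7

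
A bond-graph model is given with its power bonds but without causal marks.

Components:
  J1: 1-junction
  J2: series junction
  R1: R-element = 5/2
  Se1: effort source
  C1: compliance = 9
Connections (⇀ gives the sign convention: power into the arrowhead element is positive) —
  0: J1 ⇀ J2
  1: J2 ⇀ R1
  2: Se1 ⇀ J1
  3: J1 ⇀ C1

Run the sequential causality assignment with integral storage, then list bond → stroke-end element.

#0 stroke→J2
#1 stroke→R1
#2 stroke→J1
#3 stroke→J1

#2 stroke at J1  (Se1 (Se) sets effort on bond)
#3 stroke at J1  (C1 outputs effort q/C1)
#0 stroke at J2  (closing 1-jn rule on J1)
#1 stroke at R1  (J2: last free bond brings flow in)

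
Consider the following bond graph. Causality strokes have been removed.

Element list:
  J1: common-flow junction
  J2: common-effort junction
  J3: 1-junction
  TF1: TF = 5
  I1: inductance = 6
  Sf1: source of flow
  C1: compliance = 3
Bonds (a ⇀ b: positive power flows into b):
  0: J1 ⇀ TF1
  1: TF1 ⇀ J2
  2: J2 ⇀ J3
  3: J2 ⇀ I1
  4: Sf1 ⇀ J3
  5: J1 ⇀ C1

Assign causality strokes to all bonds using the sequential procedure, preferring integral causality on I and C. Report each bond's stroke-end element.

#0 |TF1
#1 |J2
#2 |J3
#3 |I1
#4 |Sf1
#5 |J1

b4 stroke at Sf1  (source Sf1 imposes f)
b2 stroke at J3  (1-jn J3 has f-setter on 4)
b3 stroke at I1  (I1 outputs flow p/I1)
b1 stroke at J2  (closing 0-jn rule on J2)
b0 stroke at TF1  (TF1 one-in-one-out from 1)
b5 stroke at J1  (J1: bond 0 brought flow, rest push out)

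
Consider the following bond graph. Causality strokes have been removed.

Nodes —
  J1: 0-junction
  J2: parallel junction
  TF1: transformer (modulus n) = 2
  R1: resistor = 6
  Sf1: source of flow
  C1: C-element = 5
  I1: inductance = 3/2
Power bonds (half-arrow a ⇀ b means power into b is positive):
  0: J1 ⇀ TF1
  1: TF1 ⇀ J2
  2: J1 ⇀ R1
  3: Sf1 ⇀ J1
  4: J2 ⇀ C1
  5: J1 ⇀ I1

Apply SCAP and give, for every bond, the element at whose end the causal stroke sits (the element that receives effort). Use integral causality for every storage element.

#0 |J1
#1 |TF1
#2 |R1
#3 |Sf1
#4 |J2
#5 |I1

#3 →Sf1  (source Sf1 imposes f)
#4 →J2  (C1 outputs effort q/C1)
#1 →TF1  (J2: bond 4 brought effort, rest push out)
#0 →J1  (TF1 one-in-one-out from 1)
#2 →R1  (common-e at J1 fixed by 0)
#5 →I1  (J1: bond 0 brought effort, rest push out)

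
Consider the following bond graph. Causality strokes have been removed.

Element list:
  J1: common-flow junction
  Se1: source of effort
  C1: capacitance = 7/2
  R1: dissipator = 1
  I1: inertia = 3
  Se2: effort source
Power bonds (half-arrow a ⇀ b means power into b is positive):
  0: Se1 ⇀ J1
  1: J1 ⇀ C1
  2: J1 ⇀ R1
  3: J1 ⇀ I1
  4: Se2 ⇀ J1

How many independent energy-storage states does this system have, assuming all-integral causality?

2  (C1, I1 all integral)

bond 0 →J1  (Se1 fixes effort; stroke away)
bond 4 →J1  (Se2 fixes effort; stroke away)
bond 1 →J1  (C1 outputs effort q/C1)
bond 3 →I1  (prefer integral on I1)
bond 2 →J1  (common-f at J1 fixed by 3)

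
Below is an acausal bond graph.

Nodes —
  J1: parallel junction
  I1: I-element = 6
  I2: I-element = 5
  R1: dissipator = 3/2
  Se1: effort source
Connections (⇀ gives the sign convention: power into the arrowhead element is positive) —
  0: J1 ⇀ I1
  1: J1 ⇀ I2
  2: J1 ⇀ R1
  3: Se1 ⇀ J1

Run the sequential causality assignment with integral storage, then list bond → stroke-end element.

bond 3 stroke→J1  (Se1 (Se) sets effort on bond)
bond 0 stroke→I1  (common-e at J1 fixed by 3)
bond 1 stroke→I2  (common-e at J1 fixed by 3)
bond 2 stroke→R1  (J1: bond 3 brought effort, rest push out)

β0 →I1
β1 →I2
β2 →R1
β3 →J1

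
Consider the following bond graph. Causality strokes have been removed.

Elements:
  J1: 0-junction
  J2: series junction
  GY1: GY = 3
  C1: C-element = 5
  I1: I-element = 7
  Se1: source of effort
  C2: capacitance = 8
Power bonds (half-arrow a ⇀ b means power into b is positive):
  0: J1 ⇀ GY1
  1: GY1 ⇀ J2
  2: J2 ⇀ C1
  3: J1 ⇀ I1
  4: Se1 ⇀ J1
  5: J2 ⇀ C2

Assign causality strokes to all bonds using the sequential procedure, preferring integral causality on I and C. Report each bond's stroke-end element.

bond 4 stroke at J1  (source Se1 imposes e)
bond 0 stroke at GY1  (J1 effort already set via bond 4)
bond 3 stroke at I1  (J1: bond 4 brought effort, rest push out)
bond 1 stroke at GY1  (GY1: gyrator matches bond 0)
bond 2 stroke at J2  (1-jn J2 has f-setter on 1)
bond 5 stroke at J2  (1-jn J2 has f-setter on 1)

bond 0 →GY1
bond 1 →GY1
bond 2 →J2
bond 3 →I1
bond 4 →J1
bond 5 →J2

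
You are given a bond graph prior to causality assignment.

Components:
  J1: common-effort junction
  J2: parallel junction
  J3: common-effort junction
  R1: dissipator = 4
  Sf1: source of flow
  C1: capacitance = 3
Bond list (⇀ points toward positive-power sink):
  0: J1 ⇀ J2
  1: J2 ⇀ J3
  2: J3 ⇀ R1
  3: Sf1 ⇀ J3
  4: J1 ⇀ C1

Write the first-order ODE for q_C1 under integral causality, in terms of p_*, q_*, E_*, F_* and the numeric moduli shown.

bond 3 stroke→Sf1  (Sf1: flow source, stroke at near end)
bond 4 stroke→J1  (prefer integral on C1)
bond 0 stroke→J2  (common-e at J1 fixed by 4)
bond 1 stroke→J3  (0-jn J2 has e-setter on 0)
bond 2 stroke→R1  (common-e at J3 fixed by 1)

dq_C1/dt = F_Sf1 - q_C1/12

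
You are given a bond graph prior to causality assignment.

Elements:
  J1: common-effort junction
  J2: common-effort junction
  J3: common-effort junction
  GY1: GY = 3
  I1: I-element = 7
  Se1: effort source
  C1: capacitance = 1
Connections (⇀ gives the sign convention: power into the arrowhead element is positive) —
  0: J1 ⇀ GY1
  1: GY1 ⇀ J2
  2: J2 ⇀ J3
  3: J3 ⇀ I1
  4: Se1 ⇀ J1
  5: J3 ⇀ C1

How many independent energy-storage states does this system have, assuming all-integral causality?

2  (C1, I1 all integral)

#4 stroke at J1  (Se1: effort source, stroke at far end)
#0 stroke at GY1  (0-jn J1 has e-setter on 4)
#1 stroke at GY1  (GY1: gyrator matches bond 0)
#2 stroke at J2  (J2 needs exactly one e-in)
#3 stroke at I1  (I1 integral (f out))
#5 stroke at J3  (only one effort-in slot at J3)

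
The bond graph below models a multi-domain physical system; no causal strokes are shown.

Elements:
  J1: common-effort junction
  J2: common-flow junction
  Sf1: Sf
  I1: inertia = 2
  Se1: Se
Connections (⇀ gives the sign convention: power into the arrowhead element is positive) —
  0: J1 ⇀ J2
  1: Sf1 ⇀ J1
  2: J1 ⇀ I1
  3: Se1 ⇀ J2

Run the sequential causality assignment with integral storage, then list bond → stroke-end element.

b0 |J1
b1 |Sf1
b2 |I1
b3 |J2

b1 stroke→Sf1  (Sf1: flow source, stroke at near end)
b3 stroke→J2  (source Se1 imposes e)
b0 stroke→J1  (only one flow-in slot at J2)
b2 stroke→I1  (J1: bond 0 brought effort, rest push out)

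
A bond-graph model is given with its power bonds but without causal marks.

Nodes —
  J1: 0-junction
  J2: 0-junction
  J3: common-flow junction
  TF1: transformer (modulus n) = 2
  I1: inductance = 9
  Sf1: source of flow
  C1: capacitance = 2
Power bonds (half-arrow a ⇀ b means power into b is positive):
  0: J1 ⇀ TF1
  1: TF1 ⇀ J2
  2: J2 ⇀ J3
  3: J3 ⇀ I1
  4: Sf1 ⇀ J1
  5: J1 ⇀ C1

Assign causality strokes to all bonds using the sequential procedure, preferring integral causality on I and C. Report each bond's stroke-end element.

bond 0 stroke→TF1
bond 1 stroke→J2
bond 2 stroke→J3
bond 3 stroke→I1
bond 4 stroke→Sf1
bond 5 stroke→J1

bond 4 |Sf1  (Sf1 fixes flow; stroke at Sf1)
bond 3 |I1  (prefer integral on I1)
bond 2 |J3  (J3 flow already set via bond 3)
bond 1 |J2  (J2 needs exactly one e-in)
bond 0 |TF1  (through TF1, causality passes straight; one stroke at TF1)
bond 5 |J1  (closing 0-jn rule on J1)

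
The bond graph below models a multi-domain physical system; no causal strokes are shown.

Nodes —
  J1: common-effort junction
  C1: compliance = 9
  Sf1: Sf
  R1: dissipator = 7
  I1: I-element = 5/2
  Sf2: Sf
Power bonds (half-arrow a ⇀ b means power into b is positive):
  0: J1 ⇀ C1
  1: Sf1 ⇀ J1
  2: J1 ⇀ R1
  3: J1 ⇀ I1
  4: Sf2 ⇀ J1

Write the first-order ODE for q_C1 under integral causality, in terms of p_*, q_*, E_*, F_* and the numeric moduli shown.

bond 1 stroke→Sf1  (Sf1: flow source, stroke at near end)
bond 4 stroke→Sf2  (Sf2 fixes flow; stroke at Sf2)
bond 0 stroke→J1  (C1 integral (e out))
bond 2 stroke→R1  (J1 effort already set via bond 0)
bond 3 stroke→I1  (J1 effort already set via bond 0)

dq_C1/dt = F_Sf1 + F_Sf2 - 2*p_I1/5 - q_C1/63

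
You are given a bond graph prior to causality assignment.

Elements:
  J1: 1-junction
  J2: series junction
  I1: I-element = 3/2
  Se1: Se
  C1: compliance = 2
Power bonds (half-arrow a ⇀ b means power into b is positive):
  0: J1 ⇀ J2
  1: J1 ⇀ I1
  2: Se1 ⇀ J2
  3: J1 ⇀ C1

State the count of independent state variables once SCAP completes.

2  (C1, I1 all integral)

#2 |J2  (source Se1 imposes e)
#0 |J1  (J2 needs exactly one f-in)
#1 |I1  (I1 integral (f out))
#3 |J1  (J1 flow already set via bond 1)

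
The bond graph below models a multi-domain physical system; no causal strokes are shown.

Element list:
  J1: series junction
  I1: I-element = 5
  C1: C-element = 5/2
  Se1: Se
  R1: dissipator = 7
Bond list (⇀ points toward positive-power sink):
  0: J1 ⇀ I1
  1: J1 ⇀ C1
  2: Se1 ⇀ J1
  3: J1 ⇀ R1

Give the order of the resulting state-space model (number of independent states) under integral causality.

2  (C1, I1 all integral)

#2 stroke at J1  (Se1: effort source, stroke at far end)
#0 stroke at I1  (prefer integral on I1)
#1 stroke at J1  (common-f at J1 fixed by 0)
#3 stroke at J1  (J1: bond 0 brought flow, rest push out)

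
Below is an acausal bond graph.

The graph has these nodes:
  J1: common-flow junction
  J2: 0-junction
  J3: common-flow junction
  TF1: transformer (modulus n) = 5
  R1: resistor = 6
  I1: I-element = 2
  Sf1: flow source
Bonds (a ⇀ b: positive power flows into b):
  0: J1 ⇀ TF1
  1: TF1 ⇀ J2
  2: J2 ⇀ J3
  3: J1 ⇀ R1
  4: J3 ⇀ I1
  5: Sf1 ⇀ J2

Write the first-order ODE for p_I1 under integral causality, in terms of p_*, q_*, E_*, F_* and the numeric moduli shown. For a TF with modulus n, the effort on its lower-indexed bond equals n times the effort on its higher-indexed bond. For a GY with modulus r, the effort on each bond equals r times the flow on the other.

dp_I1/dt = 6*F_Sf1/25 - 3*p_I1/25

bond 5 |Sf1  (Sf1: flow source, stroke at near end)
bond 4 |I1  (I1 integral (f out))
bond 2 |J3  (J3: bond 4 brought flow, rest push out)
bond 1 |J2  (only one effort-in slot at J2)
bond 0 |TF1  (TF1: transformer flips bond 1)
bond 3 |J1  (J1: bond 0 brought flow, rest push out)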